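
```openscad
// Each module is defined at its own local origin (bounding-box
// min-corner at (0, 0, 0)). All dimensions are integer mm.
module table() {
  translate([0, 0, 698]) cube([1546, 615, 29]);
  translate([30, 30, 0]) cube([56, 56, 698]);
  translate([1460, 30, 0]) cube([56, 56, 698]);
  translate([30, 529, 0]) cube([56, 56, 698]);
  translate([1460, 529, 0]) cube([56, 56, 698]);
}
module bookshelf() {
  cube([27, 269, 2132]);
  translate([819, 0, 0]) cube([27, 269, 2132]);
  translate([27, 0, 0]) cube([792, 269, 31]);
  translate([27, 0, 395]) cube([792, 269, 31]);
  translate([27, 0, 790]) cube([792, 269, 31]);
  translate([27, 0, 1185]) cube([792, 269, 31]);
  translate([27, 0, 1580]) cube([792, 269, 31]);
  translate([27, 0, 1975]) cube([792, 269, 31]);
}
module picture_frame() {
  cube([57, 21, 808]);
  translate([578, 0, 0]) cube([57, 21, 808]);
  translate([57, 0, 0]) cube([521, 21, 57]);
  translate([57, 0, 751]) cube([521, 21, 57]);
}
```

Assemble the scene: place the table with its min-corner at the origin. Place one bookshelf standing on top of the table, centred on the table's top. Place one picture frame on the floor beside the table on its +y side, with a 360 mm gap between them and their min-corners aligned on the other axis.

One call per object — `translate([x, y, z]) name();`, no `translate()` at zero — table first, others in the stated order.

table();
translate([350, 173, 727]) bookshelf();
translate([0, 975, 0]) picture_frame();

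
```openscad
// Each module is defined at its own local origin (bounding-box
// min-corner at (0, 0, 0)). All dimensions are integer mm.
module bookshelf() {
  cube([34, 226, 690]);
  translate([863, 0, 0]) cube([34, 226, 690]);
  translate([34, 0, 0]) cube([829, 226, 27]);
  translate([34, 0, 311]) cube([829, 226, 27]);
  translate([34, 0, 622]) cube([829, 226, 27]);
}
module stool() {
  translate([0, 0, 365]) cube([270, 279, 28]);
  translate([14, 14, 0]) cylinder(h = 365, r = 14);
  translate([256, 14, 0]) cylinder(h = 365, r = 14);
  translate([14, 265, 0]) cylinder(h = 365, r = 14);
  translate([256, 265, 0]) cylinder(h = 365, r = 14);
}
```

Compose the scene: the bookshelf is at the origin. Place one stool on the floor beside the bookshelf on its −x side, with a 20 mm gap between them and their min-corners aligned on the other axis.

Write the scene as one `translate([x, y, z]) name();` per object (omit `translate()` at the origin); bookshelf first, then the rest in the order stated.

bookshelf();
translate([-290, 0, 0]) stool();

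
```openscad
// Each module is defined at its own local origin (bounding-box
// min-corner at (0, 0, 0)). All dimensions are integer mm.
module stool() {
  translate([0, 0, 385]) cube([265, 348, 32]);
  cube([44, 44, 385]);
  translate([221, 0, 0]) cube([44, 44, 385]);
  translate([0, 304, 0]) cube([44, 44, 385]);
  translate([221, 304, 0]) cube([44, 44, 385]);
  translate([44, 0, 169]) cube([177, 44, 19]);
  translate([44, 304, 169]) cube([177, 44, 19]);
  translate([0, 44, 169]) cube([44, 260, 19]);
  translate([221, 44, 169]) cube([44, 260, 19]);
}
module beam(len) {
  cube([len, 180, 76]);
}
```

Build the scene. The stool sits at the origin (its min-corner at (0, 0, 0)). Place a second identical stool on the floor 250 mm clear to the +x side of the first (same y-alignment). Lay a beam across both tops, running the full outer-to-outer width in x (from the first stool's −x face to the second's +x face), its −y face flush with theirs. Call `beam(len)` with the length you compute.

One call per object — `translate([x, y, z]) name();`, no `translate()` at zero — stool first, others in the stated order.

stool();
translate([515, 0, 0]) stool();
translate([0, 0, 417]) beam(780);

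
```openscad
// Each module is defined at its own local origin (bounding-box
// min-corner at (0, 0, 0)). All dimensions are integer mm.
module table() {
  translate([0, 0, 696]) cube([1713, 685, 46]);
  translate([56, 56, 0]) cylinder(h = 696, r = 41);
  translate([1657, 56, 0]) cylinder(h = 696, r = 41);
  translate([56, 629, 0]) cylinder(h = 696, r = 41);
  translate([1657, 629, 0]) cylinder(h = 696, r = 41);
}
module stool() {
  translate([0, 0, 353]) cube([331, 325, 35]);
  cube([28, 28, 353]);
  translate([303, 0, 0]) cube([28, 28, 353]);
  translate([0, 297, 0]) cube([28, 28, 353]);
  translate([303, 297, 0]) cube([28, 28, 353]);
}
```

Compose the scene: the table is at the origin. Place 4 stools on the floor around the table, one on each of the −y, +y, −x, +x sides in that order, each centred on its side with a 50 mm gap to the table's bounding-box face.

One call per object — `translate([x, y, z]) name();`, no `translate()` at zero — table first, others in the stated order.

table();
translate([691, -375, 0]) stool();
translate([691, 735, 0]) stool();
translate([-381, 180, 0]) stool();
translate([1763, 180, 0]) stool();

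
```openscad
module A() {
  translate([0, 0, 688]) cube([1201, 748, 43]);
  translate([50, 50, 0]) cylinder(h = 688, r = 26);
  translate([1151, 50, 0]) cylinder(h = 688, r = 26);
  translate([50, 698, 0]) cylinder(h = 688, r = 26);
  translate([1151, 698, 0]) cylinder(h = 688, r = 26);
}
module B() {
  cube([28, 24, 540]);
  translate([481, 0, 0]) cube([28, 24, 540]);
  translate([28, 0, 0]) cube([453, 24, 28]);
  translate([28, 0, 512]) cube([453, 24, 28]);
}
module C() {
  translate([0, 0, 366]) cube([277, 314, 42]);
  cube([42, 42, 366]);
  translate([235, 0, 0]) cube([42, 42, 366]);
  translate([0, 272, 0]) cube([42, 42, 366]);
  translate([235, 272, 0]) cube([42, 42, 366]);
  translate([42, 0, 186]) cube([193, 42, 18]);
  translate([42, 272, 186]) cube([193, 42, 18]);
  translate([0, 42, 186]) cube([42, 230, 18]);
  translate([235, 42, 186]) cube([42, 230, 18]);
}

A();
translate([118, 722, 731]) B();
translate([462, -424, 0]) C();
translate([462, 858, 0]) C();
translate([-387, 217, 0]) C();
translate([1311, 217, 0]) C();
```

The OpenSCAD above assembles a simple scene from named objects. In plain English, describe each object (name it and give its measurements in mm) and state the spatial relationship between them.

A is a rectangular dining table. The top is 1201×748×43 mm with its upper surface at z = 731 mm. It stands on four round legs of 52 mm diameter, each leg's bounding box inset 24 mm from the nearest pair of top edges, running from the floor to the underside of the top.

B is a picture frame with a 453×484 mm rectangular opening (x by z) and a uniform 28 mm border on every side. Frame depth is 24 mm along y. It is built from two vertical stiles running the full outside height and two horizontal rails spanning the gap between the stiles.

C is a four-legged stool. The seat is a 277×314×42 mm slab whose top surface is at z = 408 mm; four square legs, each 42×42 mm in cross-section, run from the floor (z = 0) to the underside of the seat, each flush with a corner of the seat. Four stretchers, 42 mm wide and 18 mm tall, connect adjacent legs with their undersides at z = 186 mm, each running between the inner faces of the legs it joins and aligned with the legs' outer faces on the other axis.

The picture frame is on top of the table. Four stools sit around the table at the −y, +y, −x, +x sides.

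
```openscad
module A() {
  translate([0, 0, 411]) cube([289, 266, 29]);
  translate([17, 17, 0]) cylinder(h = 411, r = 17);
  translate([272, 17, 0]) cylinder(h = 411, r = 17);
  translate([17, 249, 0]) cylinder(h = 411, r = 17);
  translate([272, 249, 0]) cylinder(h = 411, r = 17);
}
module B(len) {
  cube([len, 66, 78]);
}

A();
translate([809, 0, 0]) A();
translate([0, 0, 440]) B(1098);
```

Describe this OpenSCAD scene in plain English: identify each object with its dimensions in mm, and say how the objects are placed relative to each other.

A is a four-legged stool. The seat is 289×266 mm, 29 mm thick, top at z = 440 mm. It stands on four round legs, each 34 mm in diameter, from z = 0 to the seat underside, each leg's axis is inset half a diameter from the nearest pair of seat edges (so the leg's bounding box is flush with the corner).

B is a rectangular beam 1098 mm long (x), 66 mm deep (y), 78 mm thick (z).

The beam spans the tops of two stools placed 520 mm apart, resting at z = 440 mm.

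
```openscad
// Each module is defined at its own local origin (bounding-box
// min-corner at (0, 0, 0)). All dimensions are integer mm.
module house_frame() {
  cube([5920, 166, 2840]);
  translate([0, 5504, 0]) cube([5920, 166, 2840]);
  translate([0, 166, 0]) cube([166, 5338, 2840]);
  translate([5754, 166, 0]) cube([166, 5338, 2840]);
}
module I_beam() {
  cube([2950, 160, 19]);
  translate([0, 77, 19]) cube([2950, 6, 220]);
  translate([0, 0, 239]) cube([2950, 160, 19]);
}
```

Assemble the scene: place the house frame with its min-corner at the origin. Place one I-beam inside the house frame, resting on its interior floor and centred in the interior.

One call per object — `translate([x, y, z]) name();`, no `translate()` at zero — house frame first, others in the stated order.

house_frame();
translate([1485, 2755, 0]) I_beam();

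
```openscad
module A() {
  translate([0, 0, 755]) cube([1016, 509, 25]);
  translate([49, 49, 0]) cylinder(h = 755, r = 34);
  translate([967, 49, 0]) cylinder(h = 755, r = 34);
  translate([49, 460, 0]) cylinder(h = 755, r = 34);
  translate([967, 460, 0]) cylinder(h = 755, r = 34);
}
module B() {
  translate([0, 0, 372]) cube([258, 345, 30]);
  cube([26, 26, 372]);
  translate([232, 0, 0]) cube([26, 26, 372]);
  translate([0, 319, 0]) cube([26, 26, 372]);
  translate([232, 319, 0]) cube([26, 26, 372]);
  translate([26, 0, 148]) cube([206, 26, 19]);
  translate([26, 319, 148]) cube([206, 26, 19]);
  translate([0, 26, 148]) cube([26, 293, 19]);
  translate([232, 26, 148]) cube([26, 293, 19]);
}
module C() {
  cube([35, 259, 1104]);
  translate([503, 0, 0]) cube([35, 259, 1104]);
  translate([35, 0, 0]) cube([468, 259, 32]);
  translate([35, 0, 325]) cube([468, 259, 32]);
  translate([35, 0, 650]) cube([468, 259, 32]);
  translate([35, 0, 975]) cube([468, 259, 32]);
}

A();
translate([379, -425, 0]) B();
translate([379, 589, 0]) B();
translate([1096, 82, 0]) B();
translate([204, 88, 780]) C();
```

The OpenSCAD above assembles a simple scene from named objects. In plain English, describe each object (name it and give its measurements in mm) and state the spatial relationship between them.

A is a table with a 1016×509 mm rectangular top, 25 mm thick, top surface at z = 780 mm, supported by four round legs of 68 mm diameter, each leg's bounding box inset 15 mm from the nearest pair of top edges, running from the floor.

B is a four-legged stool. The seat is 258×345 mm, 30 mm thick, top at z = 402 mm. It stands on four square legs, each 26×26 mm in cross-section, from z = 0 to the seat underside, each flush with a corner of the seat. Four stretchers, 26 mm wide and 19 mm tall, connect adjacent legs with their undersides at z = 148 mm, each running between the inner faces of the legs it joins and aligned with the legs' outer faces on the other axis.

C is an open bookshelf. Two side panels, each 35 mm thick, 259 mm deep and 1104 mm tall, stand 538 mm apart (outside-to-outside). Between them sit 4 shelves, each 32 mm thick and 259 mm deep, spanning the full gap between the sides. The bottom shelf rests on the floor (its underside at z = 0) and the clear gap between one shelf's top and the next shelf's underside is 293 mm.

Three stools sit around the table at the −y, +y, +x sides. The bookshelf is on top of the table.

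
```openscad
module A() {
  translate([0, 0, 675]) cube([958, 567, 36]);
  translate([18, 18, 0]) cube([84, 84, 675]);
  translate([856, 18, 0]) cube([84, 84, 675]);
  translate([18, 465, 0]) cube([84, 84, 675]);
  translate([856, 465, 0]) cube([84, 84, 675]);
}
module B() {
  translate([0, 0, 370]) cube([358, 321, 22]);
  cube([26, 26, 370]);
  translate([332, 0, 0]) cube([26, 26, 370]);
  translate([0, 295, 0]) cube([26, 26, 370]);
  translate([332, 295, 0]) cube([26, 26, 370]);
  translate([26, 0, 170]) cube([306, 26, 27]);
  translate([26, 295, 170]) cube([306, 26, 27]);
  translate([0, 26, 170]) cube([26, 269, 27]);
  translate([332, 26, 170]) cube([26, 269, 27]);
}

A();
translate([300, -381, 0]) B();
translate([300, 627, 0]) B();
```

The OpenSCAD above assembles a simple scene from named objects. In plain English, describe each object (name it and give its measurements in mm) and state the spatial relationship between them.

A is a rectangular dining table. The top is 958×567×36 mm with its upper surface at z = 711 mm. It stands on four 84×84 mm square legs, each inset 18 mm from the nearest pair of top edges, running from the floor to the underside of the top.

B is a four-legged stool. The seat is a 358×321×22 mm slab whose top surface is at z = 392 mm; four square legs, each 26×26 mm in cross-section, run from the floor (z = 0) to the underside of the seat, each flush with a corner of the seat. Four stretchers, 26 mm wide and 27 mm tall, connect adjacent legs with their undersides at z = 170 mm, each running between the inner faces of the legs it joins and aligned with the legs' outer faces on the other axis.

Two stools sit around the table at the −y, +y sides.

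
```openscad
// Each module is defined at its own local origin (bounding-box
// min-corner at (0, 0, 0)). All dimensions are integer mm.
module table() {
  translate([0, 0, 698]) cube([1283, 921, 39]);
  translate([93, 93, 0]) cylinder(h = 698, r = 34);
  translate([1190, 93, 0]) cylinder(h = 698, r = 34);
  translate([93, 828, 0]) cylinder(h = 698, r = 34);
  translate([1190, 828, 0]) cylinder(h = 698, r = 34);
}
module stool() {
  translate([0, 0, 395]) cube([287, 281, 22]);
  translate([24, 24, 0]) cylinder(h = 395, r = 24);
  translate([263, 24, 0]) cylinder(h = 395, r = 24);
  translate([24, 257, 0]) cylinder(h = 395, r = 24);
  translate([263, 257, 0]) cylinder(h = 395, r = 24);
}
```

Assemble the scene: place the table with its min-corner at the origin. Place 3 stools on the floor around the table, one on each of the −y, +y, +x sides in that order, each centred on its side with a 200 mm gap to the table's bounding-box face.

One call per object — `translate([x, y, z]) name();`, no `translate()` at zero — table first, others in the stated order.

table();
translate([498, -481, 0]) stool();
translate([498, 1121, 0]) stool();
translate([1483, 320, 0]) stool();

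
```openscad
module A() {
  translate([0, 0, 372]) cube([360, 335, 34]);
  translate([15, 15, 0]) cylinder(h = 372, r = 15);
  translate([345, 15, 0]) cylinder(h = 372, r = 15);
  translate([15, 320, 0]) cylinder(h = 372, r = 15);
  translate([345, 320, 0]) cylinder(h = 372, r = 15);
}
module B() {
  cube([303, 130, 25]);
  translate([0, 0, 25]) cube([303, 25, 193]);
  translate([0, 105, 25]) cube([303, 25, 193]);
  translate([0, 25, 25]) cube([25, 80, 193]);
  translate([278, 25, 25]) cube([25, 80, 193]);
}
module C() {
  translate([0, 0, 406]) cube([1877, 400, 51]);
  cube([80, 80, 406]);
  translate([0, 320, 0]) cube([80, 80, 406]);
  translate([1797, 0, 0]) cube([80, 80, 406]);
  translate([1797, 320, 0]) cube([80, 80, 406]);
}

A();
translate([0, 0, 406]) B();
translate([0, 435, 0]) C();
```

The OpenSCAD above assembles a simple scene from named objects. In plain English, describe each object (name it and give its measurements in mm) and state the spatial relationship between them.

A is a four-legged stool. The seat is a 360×335×34 mm slab whose top surface is at z = 406 mm; four round legs, each 30 mm in diameter, run from the floor (z = 0) to the underside of the seat, each leg's axis is inset half a diameter from the nearest pair of seat edges (so the leg's bounding box is flush with the corner).

B is an open-topped rectangular box: outside dimensions 303×130×218 mm, with a uniform wall and base thickness of 25 mm. The base is a full 303×130 slab on the floor; four walls sit on top of the base. The front and back walls (the −y and +y sides) span the full width; the two side walls fit between them.

C is a long wooden bench with a 1877 mm (x) × 400 mm (y) seat, 51 mm thick, its top surface 457 mm above the floor. Four 80 mm square legs at the seat corners, flush with the edges, run from z = 0 to the seat underside.

The open box is on top of the stool. The bench is on the floor beside the stool on its +y side.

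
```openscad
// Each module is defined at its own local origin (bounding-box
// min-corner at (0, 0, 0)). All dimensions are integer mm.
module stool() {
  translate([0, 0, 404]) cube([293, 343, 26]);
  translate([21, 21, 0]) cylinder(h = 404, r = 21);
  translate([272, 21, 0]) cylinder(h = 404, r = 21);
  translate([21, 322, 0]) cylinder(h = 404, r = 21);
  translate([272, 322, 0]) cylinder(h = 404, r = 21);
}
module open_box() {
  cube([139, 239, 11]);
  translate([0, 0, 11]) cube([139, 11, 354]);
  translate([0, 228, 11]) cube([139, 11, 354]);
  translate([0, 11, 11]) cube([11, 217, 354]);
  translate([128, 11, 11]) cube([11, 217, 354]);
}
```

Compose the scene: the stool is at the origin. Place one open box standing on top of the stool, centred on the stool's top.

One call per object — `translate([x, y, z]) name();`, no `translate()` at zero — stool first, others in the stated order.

stool();
translate([77, 52, 430]) open_box();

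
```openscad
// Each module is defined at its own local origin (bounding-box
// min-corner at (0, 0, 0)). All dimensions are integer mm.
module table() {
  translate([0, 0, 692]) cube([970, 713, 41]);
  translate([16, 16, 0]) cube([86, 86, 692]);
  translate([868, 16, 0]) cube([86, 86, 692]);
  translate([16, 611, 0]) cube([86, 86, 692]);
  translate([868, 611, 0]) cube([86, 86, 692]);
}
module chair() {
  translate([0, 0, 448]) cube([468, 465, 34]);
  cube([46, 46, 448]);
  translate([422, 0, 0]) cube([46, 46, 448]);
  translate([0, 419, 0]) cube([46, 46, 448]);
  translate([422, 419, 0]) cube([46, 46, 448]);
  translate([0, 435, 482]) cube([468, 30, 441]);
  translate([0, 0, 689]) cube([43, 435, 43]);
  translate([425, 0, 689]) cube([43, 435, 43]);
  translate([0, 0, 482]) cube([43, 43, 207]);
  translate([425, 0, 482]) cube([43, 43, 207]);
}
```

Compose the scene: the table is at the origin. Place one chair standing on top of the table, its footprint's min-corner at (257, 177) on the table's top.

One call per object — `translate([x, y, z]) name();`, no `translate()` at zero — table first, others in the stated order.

table();
translate([257, 177, 733]) chair();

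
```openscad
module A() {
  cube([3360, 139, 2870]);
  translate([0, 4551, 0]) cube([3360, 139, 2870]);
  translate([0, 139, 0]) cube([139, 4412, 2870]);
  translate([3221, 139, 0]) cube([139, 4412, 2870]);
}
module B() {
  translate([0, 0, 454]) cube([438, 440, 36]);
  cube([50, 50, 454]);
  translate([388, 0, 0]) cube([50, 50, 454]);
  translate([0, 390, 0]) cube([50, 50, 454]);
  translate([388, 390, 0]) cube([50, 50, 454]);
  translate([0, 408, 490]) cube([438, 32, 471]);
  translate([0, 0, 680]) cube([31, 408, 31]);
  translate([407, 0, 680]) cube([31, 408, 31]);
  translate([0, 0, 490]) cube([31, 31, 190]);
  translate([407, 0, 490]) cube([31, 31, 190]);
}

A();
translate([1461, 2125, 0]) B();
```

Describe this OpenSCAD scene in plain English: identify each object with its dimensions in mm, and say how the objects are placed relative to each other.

A is the wall frame of a small rectangular building: four walls, each 2870 mm tall and 139 mm thick, enclosing a footprint 3360 mm (x) by 4690 mm (y) outside-to-outside, with no floor or roof. The front and back walls (the −y and +y sides) span the full width; the two side walls fit between them.

B is a chair. The seat is a 438×440×36 mm slab with its top at z = 490 mm, on four 50×50 mm corner legs (flush with the seat edges, standing on z = 0). A flat backrest 32 mm thick, 471 mm tall, spans the full seat width and rises from the seat top along its +y edge, rear face flush with the rear of the seat. Two armrests of 31×31 mm section run along each side from the seat's front edge to the front of the backrest, top faces 221 mm above the seat top and outer faces flush with the seat's x-edges; a 31×31 mm post under the front of each armrest stands on the seat at the front corner.

The chair sits inside the house frame, centred.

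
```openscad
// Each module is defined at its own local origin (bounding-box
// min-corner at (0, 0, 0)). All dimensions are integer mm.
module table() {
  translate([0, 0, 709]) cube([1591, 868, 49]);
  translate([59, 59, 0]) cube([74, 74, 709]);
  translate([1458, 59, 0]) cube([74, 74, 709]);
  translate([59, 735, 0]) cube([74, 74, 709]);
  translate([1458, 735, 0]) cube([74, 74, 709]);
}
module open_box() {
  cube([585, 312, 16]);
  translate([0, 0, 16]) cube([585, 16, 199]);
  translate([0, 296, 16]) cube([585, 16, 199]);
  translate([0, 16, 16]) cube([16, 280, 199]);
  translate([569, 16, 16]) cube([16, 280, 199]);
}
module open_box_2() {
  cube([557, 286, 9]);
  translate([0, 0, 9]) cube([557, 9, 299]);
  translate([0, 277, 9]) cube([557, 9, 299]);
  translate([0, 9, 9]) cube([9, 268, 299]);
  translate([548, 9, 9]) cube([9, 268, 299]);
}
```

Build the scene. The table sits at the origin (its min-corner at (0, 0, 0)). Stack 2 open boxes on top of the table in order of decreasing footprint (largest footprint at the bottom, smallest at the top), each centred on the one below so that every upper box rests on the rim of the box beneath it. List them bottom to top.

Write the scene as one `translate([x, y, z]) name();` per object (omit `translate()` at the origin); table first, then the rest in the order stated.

table();
translate([503, 278, 758]) open_box();
translate([517, 291, 973]) open_box_2();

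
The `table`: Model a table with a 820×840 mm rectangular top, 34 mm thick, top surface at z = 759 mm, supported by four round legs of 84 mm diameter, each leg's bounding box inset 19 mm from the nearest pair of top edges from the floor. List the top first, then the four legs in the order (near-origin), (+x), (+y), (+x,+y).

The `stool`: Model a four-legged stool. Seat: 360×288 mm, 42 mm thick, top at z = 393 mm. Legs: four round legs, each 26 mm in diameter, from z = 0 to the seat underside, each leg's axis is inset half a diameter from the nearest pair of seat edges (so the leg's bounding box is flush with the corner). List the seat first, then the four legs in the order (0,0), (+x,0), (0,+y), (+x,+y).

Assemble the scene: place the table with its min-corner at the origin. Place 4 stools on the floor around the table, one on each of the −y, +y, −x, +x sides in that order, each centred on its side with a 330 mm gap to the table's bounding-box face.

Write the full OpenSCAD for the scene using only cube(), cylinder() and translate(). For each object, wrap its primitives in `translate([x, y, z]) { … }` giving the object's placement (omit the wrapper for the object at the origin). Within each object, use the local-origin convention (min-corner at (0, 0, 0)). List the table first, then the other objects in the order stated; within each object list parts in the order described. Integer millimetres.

translate([0, 0, 725]) cube([820, 840, 34]);
translate([61, 61, 0]) cylinder(h = 725, r = 42);
translate([759, 61, 0]) cylinder(h = 725, r = 42);
translate([61, 779, 0]) cylinder(h = 725, r = 42);
translate([759, 779, 0]) cylinder(h = 725, r = 42);
translate([230, -618, 0]) {
  translate([0, 0, 351]) cube([360, 288, 42]);
  translate([13, 13, 0]) cylinder(h = 351, r = 13);
  translate([347, 13, 0]) cylinder(h = 351, r = 13);
  translate([13, 275, 0]) cylinder(h = 351, r = 13);
  translate([347, 275, 0]) cylinder(h = 351, r = 13);
}
translate([230, 1170, 0]) {
  translate([0, 0, 351]) cube([360, 288, 42]);
  translate([13, 13, 0]) cylinder(h = 351, r = 13);
  translate([347, 13, 0]) cylinder(h = 351, r = 13);
  translate([13, 275, 0]) cylinder(h = 351, r = 13);
  translate([347, 275, 0]) cylinder(h = 351, r = 13);
}
translate([-690, 276, 0]) {
  translate([0, 0, 351]) cube([360, 288, 42]);
  translate([13, 13, 0]) cylinder(h = 351, r = 13);
  translate([347, 13, 0]) cylinder(h = 351, r = 13);
  translate([13, 275, 0]) cylinder(h = 351, r = 13);
  translate([347, 275, 0]) cylinder(h = 351, r = 13);
}
translate([1150, 276, 0]) {
  translate([0, 0, 351]) cube([360, 288, 42]);
  translate([13, 13, 0]) cylinder(h = 351, r = 13);
  translate([347, 13, 0]) cylinder(h = 351, r = 13);
  translate([13, 275, 0]) cylinder(h = 351, r = 13);
  translate([347, 275, 0]) cylinder(h = 351, r = 13);
}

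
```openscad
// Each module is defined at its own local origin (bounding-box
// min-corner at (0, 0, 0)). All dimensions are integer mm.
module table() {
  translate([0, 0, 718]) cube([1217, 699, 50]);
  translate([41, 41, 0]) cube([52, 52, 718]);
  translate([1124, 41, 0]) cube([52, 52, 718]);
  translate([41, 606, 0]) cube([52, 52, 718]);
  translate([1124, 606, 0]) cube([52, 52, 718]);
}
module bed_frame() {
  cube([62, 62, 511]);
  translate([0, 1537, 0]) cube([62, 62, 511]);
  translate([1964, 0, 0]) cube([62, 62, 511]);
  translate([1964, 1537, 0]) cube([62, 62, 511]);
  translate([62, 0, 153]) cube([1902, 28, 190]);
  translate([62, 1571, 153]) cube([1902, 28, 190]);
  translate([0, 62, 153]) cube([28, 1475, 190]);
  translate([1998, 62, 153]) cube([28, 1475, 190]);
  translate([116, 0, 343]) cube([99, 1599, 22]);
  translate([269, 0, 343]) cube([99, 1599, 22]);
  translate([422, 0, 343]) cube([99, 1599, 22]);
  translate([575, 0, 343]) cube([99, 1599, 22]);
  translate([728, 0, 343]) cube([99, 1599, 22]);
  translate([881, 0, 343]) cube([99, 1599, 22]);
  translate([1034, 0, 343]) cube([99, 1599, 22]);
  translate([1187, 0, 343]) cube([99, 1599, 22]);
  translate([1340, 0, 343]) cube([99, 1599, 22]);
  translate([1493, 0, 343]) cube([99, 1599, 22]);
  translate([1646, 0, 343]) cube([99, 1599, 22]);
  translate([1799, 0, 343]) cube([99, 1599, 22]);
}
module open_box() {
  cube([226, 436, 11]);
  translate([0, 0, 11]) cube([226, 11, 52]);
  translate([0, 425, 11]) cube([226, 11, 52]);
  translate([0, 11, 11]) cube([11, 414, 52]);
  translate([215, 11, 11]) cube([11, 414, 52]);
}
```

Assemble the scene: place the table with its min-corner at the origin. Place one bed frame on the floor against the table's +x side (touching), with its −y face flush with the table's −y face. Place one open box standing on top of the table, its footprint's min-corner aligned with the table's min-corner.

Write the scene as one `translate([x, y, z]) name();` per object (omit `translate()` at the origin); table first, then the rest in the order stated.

table();
translate([1217, 0, 0]) bed_frame();
translate([0, 0, 768]) open_box();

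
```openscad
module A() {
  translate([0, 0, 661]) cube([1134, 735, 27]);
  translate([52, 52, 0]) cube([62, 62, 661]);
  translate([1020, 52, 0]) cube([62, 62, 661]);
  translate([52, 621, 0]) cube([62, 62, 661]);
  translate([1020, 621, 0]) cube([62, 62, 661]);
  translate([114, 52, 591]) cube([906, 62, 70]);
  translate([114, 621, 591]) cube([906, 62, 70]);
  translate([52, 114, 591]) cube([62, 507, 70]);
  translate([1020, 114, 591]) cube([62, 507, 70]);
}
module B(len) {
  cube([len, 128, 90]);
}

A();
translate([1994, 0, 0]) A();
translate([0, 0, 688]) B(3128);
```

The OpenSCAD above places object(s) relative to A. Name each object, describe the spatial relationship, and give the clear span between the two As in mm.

Second table starts at x = 1994; first ends at x = 1134; clear span = 1994 − 1134 = 860 mm.

A is a table. B is a beam. A beam spans the tops of two tables. The clear span between the two tables is 860 mm.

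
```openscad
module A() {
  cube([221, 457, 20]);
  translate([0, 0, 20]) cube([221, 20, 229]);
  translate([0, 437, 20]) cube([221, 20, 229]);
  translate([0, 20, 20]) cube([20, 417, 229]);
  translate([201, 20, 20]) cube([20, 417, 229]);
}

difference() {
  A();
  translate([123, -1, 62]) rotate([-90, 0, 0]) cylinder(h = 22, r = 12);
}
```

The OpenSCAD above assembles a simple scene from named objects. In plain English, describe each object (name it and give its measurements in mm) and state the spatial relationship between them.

A is an open-topped rectangular box: outside dimensions 221×457×249 mm, with a uniform wall and base thickness of 20 mm. The base is a full 221×457 slab on the floor; four walls sit on top of the base. The front and back walls (the −y and +y sides) span the full width; the two side walls fit between them.

The open box has a circular hole of radius 12 mm through its front wall, centred at (x = 123, z = 62).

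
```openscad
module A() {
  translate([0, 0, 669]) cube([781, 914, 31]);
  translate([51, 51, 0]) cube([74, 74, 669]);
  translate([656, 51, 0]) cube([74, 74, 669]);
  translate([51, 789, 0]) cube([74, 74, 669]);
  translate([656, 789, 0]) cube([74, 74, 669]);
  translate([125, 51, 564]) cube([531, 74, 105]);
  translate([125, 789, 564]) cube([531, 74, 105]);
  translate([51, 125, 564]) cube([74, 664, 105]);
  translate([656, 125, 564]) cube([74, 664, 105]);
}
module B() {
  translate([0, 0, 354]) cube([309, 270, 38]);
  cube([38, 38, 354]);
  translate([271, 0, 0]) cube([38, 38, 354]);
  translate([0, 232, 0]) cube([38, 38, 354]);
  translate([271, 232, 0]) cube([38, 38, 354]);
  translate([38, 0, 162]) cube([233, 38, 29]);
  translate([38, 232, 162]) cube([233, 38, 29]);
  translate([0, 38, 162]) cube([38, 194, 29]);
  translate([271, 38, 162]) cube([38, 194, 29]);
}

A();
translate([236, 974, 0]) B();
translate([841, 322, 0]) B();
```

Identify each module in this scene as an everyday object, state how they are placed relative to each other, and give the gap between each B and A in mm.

A is a table. B is a stool. Two stools sit around the table at the +y, +x sides. The gap between each stool and the table is 60 mm.

Each stool's nearest face is 60 mm from the table's bounding box.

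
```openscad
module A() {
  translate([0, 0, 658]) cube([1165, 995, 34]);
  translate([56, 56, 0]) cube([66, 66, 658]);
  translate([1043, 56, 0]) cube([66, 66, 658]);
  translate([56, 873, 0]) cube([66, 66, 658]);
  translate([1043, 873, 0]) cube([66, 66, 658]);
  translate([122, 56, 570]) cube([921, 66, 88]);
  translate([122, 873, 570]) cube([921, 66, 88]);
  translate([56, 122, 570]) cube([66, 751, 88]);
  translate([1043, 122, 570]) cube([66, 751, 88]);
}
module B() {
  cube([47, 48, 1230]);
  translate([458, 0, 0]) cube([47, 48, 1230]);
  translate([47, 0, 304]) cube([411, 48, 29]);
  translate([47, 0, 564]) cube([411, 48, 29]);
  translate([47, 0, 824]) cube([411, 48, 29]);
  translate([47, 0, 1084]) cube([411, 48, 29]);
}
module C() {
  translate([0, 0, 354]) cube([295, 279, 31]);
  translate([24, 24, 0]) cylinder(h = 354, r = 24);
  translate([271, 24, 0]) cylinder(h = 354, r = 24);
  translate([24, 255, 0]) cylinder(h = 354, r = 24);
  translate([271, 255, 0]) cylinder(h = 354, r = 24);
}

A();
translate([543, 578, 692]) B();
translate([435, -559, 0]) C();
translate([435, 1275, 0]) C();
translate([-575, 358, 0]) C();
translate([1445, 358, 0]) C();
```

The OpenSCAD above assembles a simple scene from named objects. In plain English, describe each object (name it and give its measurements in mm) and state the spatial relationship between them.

A is a table: top 1165 mm (x) × 995 mm (y), 34 mm thick, upper face at z = 692 mm, on four 66×66 mm square legs, each inset 56 mm from the nearest pair of top edges, running from z = 0 to the bottom of the top. Four apron rails, 66 mm thick and 88 mm tall, run between adjacent legs with their top edges flush with the underside of the top and their outer faces flush with the legs' outer faces.

B is a straight ladder. Two 47×48 mm vertical rails, 1230 mm tall, stand 505 mm apart (outside-to-outside) with their front faces coplanar on the −y side. 4 rungs, each 48 mm deep and 29 mm tall, span between the inner faces of the rails, front faces flush with the rails. The lowest rung's underside is at z = 304 mm and rungs are spaced 260 mm apart (underside to underside).

C is a four-legged stool. The seat is 295×279 mm, 31 mm thick, top at z = 385 mm. It stands on four round legs, each 48 mm in diameter, from z = 0 to the seat underside, each leg's axis is inset half a diameter from the nearest pair of seat edges (so the leg's bounding box is flush with the corner).

The ladder is on top of the table. Four stools sit around the table at the −y, +y, −x, +x sides.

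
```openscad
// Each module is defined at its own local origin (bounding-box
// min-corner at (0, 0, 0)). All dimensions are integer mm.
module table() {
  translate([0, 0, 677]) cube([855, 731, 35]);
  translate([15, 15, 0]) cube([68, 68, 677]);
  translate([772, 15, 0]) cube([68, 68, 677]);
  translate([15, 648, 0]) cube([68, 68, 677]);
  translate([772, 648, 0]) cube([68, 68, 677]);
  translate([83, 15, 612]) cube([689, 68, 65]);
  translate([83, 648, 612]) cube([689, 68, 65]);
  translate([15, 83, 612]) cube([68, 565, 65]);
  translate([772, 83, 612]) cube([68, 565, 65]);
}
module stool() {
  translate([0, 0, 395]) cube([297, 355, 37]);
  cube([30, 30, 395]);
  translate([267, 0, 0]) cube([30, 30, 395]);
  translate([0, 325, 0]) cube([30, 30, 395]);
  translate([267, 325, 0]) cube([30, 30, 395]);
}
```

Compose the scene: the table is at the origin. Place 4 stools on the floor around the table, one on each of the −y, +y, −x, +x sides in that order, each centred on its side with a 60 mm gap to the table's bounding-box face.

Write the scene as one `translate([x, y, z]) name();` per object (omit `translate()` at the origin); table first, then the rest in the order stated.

table();
translate([279, -415, 0]) stool();
translate([279, 791, 0]) stool();
translate([-357, 188, 0]) stool();
translate([915, 188, 0]) stool();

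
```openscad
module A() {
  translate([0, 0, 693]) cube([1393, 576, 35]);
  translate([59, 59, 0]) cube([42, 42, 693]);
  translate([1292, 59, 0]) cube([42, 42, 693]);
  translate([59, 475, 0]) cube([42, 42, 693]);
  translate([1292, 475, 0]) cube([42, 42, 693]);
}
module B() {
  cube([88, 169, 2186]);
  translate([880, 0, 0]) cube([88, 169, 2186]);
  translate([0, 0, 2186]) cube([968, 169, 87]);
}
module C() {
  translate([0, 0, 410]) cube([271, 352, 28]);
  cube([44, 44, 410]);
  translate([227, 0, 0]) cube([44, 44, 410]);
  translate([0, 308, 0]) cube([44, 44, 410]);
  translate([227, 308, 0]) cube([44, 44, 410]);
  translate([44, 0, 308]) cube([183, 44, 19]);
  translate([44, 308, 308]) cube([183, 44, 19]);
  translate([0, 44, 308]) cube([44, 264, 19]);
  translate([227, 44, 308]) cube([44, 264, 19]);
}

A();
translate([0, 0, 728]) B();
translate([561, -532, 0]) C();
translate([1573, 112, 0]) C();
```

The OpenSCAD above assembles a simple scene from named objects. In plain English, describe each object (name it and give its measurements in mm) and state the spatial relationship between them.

A is a rectangular dining table. The top is 1393×576×35 mm with its upper surface at z = 728 mm. It stands on four 42×42 mm square legs, each inset 59 mm from the nearest pair of top edges, running from the floor to the underside of the top.

B is a door frame. The clear opening is 792 mm wide and 2186 mm high. Two 88 mm wide jambs, 169 mm deep, stand either side of the opening from the floor to the top of the opening. A 87 mm thick head sits across the top of both jambs, spanning the full outside width of the frame.

C is a four-legged stool. The seat is a 271×352×28 mm slab whose top surface is at z = 438 mm; four square legs, each 44×44 mm in cross-section, run from the floor (z = 0) to the underside of the seat, each flush with a corner of the seat. Four stretchers, 44 mm wide and 19 mm tall, connect adjacent legs with their undersides at z = 308 mm, each running between the inner faces of the legs it joins and aligned with the legs' outer faces on the other axis.

The door frame is on top of the table. Two stools sit around the table at the −y, +x sides.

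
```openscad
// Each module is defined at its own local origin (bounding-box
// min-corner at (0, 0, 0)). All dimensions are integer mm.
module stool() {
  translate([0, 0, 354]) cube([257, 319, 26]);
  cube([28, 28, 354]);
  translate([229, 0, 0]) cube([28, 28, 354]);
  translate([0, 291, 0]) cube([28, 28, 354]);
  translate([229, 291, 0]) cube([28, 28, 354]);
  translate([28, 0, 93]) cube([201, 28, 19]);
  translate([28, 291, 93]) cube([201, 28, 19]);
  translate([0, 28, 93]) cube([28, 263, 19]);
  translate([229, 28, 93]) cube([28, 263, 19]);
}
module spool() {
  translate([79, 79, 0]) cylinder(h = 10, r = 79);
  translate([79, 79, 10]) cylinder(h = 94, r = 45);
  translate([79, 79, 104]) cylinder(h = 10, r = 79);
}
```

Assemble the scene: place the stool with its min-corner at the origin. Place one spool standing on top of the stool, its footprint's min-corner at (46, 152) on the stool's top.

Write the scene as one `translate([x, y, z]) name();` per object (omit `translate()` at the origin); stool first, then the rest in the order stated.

stool();
translate([46, 152, 380]) spool();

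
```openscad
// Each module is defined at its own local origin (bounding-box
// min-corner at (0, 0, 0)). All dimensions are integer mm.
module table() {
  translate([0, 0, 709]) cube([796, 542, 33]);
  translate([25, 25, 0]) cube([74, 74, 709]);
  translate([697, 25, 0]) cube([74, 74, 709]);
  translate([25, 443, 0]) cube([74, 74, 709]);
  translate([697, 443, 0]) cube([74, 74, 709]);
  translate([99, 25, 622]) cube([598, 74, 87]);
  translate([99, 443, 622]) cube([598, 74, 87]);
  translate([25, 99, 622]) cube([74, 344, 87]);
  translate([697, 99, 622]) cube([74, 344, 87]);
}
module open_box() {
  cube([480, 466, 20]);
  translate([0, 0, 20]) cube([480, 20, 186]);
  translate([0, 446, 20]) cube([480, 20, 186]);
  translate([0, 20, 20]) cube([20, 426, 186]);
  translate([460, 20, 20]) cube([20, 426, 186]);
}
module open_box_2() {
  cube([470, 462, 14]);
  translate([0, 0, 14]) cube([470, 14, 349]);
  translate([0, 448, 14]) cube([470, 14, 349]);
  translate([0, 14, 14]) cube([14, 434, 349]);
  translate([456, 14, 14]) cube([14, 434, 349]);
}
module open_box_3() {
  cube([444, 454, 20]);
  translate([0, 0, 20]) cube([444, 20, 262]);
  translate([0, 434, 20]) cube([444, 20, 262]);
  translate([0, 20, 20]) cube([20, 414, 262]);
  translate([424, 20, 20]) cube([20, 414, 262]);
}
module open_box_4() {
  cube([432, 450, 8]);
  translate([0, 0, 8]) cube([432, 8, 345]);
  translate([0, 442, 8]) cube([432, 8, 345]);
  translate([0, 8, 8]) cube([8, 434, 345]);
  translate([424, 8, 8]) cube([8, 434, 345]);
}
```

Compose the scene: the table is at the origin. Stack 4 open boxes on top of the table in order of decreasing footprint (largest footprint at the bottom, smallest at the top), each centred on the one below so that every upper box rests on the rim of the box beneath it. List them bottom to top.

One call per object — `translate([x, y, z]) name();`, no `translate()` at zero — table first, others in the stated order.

table();
translate([158, 38, 742]) open_box();
translate([163, 40, 948]) open_box_2();
translate([176, 44, 1311]) open_box_3();
translate([182, 46, 1593]) open_box_4();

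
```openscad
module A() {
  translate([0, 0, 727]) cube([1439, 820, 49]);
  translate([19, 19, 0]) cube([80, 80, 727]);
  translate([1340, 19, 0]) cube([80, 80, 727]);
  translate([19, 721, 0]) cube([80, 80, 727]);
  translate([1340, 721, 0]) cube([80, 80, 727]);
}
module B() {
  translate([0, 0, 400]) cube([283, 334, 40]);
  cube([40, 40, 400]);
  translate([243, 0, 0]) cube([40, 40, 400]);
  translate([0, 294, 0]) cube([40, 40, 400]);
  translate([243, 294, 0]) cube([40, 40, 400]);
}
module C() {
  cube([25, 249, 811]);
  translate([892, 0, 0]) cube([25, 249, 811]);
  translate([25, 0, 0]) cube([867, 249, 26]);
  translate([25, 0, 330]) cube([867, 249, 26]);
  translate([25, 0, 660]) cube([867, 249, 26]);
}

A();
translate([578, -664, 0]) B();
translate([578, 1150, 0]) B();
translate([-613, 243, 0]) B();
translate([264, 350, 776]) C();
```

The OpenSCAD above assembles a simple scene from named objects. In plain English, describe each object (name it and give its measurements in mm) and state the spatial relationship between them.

A is a table: top 1439 mm (x) × 820 mm (y), 49 mm thick, upper face at z = 776 mm, on four 80×80 mm square legs, each inset 19 mm from the nearest pair of top edges, running from z = 0 to the bottom of the top.

B is a simple wooden stool: a rectangular seat 283 mm (x) by 334 mm (y), 40 mm thick, top face at z = 440 mm, on four square legs, each 40×40 mm in cross-section. The legs rest on z = 0, each flush with a corner of the seat.

C is an open bookshelf. Two side panels, each 25 mm thick, 249 mm deep and 811 mm tall, stand 917 mm apart (outside-to-outside). Between them sit 3 shelves, each 26 mm thick and 249 mm deep, spanning the full gap between the sides. The bottom shelf rests on the floor (its underside at z = 0) and the clear gap between one shelf's top and the next shelf's underside is 304 mm.

Three stools sit around the table at the −y, +y, −x sides. The bookshelf is on top of the table.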